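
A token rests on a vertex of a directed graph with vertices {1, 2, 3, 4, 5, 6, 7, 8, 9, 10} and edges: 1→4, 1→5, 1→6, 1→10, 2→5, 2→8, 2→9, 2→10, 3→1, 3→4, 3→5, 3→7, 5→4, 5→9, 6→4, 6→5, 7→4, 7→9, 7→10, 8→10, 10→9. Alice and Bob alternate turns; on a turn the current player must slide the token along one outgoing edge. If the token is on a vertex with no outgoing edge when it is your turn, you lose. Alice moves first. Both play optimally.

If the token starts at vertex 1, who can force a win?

Alice wins.

Build the W/L table. Terminal = L. A non-terminal position is W if it has a move to some L; otherwise it is L.
Every edge goes from a vertex to one that appears earlier in the order 4, 9, 10, 5, 7, 6, 1, 8, 2, 3, so processing vertices in that order labels each vertex after all of its successors.
4: no outgoing edge → L
9: no outgoing edge → L
10: W (go to 9, an L position)
5: W (go to 9, an L position)
7: W (go to 9, an L position)
6: W (go to 4, an L position)
1: W (go to 4, an L position)
8: L (sole option 10(W) is W)
2: W (go to 8, an L position)
3: W (go to 4, an L position)
The starting position 1 is W: Alice should move to 4, handing over an L position.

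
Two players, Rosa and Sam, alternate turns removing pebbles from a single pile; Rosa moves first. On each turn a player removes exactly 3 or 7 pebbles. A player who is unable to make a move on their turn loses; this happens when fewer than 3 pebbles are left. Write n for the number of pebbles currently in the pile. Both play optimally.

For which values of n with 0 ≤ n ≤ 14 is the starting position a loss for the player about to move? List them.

Work bottom-up. With no move the player to move loses. Otherwise the position is W if at least one move leads to an L position for the opponent, and L if every move leads to a W.
n=0: no move → L
n=1: no move → L
n=2: no move → L
n=3: reaches L-position 0 → W
n=4: reaches L-position 1 → W
n=5: reaches L-position 2 → W
n=6: only reaches 3(W), which is W → L
n=7: reaches L-position 0 → W
n=8: reaches L-position 1 → W
n=9: reaches L-position 6 → W
n=10: only reaches 7(W), 3(W), all W → L
n=11: only reaches 8(W), 4(W), all W → L
n=12: only reaches 9(W), 5(W), all W → L
n=13: reaches L-position 10 → W
n=14: reaches L-position 11 → W
The losing starting values of n are exactly the entries labelled L in this table (7 of them).

0, 1, 2, 6, 10, 11, 12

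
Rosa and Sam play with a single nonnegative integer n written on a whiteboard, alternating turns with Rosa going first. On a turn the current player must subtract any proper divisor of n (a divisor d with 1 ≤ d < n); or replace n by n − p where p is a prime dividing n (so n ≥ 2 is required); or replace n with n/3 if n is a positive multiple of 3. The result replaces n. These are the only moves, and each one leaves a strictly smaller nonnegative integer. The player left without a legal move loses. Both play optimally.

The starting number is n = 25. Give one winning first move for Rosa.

Move to 20.

Positions with no move are L. A position that does have a move is losing for the player to move precisely when every available move leads to a winning position for the opponent. Fill in the labels:
n=0: no move → L
n=1: no move → L
n=2: →0(L), so W
n=3: →0(L), so W
n=4: →2(W), 3(W) — all W, so L
n=5: →0(L), so W
n=6: →4(L), so W
n=7: →0(L), so W
n=8: →4(L), so W
n=9: →3(W), 6(W), 8(W) — all W, so L
n=10: →9(L), so W
n=11: →0(L), so W
n=12: →4(L), so W
n=13: →0(L), so W
n=14: →7(W), 12(W), 13(W) — all W, so L
n=15: →14(L), so W
n=16: →14(L), so W
n=17: →0(L), so W
n=18: →9(L), so W
n=19: →0(L), so W
n=20: →10(W), 15(W), 16(W), 18(W), 19(W) — all W, so L
n=21: →14(L), so W
n=22: →20(L), so W
n=23: →0(L), so W
n=24: →20(L), so W
n=25: →20(L), so W
From 25, the L positions reachable in one move are: 20.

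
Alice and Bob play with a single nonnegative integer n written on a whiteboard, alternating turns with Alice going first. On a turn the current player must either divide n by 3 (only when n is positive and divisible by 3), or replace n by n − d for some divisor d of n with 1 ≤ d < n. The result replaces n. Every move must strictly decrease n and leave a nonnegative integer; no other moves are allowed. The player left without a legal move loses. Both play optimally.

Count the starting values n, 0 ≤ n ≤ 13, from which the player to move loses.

7

Build the W/L table. Terminal = L. A non-terminal position is W if it has a move to some L; otherwise it is L.
n=0: no move → L
n=1: no move → L
n=2: reaches L-position 1 → W
n=3: reaches L-position 1 → W
n=4: only reaches 2(W), 3(W), all W → L
n=5: reaches L-position 4 → W
n=6: reaches L-position 4 → W
n=7: only reaches 6(W), which is W → L
n=8: reaches L-position 4 → W
n=9: only reaches 3(W), 6(W), 8(W), all W → L
n=10: reaches L-position 9 → W
n=11: only reaches 10(W), which is W → L
n=12: reaches L-position 4 → W
n=13: only reaches 12(W), which is W → L
L entries with 0 ≤ n ≤ 13: n = 0, 1, 4, 7, 9, 11, 13; that makes 7.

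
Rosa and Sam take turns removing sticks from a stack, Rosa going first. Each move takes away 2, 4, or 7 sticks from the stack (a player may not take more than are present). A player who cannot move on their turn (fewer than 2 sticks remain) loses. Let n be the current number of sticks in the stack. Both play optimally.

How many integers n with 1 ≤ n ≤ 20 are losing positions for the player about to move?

6

Work bottom-up. With no move the player to move loses. Otherwise the position is W if at least one move leads to an L position for the opponent, and L if every move leads to a W.
n=0: no move → L
n=1: no move → L
n=2: can move to 0, which is L ⇒ W
n=3: can move to 1, which is L ⇒ W
n=4: can move to 0, which is L ⇒ W
n=5: can move to 1, which is L ⇒ W
n=6: moves to 4(W), 2(W); every one is W ⇒ L
n=7: can move to 0, which is L ⇒ W
n=8: can move to 6, which is L ⇒ W
n=9: moves to 7(W), 5(W), 2(W); every one is W ⇒ L
n=10: can move to 6, which is L ⇒ W
n=11: can move to 9, which is L ⇒ W
n=12: moves to 10(W), 8(W), 5(W); every one is W ⇒ L
n=13: can move to 9, which is L ⇒ W
n=14: can move to 12, which is L ⇒ W
n=15: moves to 13(W), 11(W), 8(W); every one is W ⇒ L
n=16: can move to 12, which is L ⇒ W
n=17: can move to 15, which is L ⇒ W
n=18: moves to 16(W), 14(W), 11(W); every one is W ⇒ L
n=19: can move to 15, which is L ⇒ W
n=20: can move to 18, which is L ⇒ W
L entries with 1 ≤ n ≤ 20 (n=0 is outside the asked range and is not counted): n = 1, 6, 9, 12, 15, 18; that makes 6.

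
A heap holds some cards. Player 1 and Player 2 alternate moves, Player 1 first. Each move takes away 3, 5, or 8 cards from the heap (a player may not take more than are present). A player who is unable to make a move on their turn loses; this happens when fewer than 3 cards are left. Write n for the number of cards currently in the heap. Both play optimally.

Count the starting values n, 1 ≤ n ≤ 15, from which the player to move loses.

Work bottom-up. With no move the player to move loses. Otherwise the position is W if at least one move leads to an L position for the opponent, and L if every move leads to a W.
n=0: no move → L
n=1: no move → L
n=2: no move → L
n=3: W (go to 0, an L position)
n=4: W (go to 1, an L position)
n=5: W (go to 2, an L position)
n=6: W (go to 1, an L position)
n=7: W (go to 2, an L position)
n=8: W (go to 0, an L position)
n=9: W (go to 1, an L position)
n=10: W (go to 2, an L position)
n=11: L (options 8(W), 6(W), 3(W) are all W)
n=12: L (options 9(W), 7(W), 4(W) are all W)
n=13: L (options 10(W), 8(W), 5(W) are all W)
n=14: W (go to 11, an L position)
n=15: W (go to 12, an L position)
L entries with 1 ≤ n ≤ 15 (n=0 is outside the asked range and is not counted): n = 1, 2, 11, 12, 13; that makes 5.

5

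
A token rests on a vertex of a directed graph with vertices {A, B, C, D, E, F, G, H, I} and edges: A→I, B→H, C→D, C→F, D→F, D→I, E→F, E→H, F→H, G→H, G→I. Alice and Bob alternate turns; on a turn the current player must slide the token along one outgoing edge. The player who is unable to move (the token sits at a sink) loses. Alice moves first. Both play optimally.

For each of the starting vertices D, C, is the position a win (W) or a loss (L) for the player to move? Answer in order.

Work bottom-up. With no move the player to move loses. Otherwise the position is W if at least one move leads to an L position for the opponent, and L if every move leads to a W.
Every edge goes from a vertex to one that appears earlier in the order H, I, G, F, B, E, D, A, C, so processing vertices in that order labels each vertex after all of its successors.
H: no outgoing edge → L
I: no outgoing edge → L
G: reaches L-position I → W
F: reaches L-position H → W
B: reaches L-position H → W
E: reaches L-position H → W
D: reaches L-position I → W
A: reaches L-position I → W
C: only reaches D(W), F(W), all W → L

D: W, C: L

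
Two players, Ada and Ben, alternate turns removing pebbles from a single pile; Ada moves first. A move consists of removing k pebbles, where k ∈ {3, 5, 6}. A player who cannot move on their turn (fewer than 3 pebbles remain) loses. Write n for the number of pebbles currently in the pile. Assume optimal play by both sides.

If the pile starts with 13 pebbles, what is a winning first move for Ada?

Positions with no move are L. A position that does have a move is losing for the player to move precisely when every available move leads to a winning position for the opponent. Fill in the labels:
n=0: no move → L
n=1: no move → L
n=2: no move → L
n=3: →0(L), so W
n=4: →1(L), so W
n=5: →2(L), so W
n=6: →1(L), so W
n=7: →2(L), so W
n=8: →2(L), so W
n=9: →6(W), 4(W), 3(W) — all W, so L
n=10: →7(W), 5(W), 4(W) — all W, so L
n=11: →8(W), 6(W), 5(W) — all W, so L
n=12: →9(L), so W
n=13: →10(L), so W
From 13, the L positions reachable in one move are: 10.

Remove 3, leaving 10.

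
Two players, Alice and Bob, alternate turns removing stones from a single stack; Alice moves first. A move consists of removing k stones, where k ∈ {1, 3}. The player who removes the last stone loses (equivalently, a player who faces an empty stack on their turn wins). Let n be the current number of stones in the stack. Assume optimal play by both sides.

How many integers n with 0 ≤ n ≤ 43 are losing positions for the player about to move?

Positions with no move are W. A position that does have a move is losing for the player to move precisely when every available move leads to a winning position for the opponent. Fill in the labels:
n=0: no move; the opponent has just taken the last stone and therefore loses → W
n=1: L (sole option 0(W) is W)
n=2: W (go to 1, an L position)
n=3: L (options 2(W), 0(W) are all W)
n=4: W (go to 3, an L position)
n=5: L (options 4(W), 2(W) are all W)
n=6: W (go to 5, an L position)
n=7: L (options 6(W), 4(W) are all W)
n=8: W (go to 7, an L position)
n=9: L (options 8(W), 6(W) are all W)
n=10: W (go to 9, an L position)
n=11: L (options 10(W), 8(W) are all W)
n=12: W (go to 11, an L position)
n=13: L (options 12(W), 10(W) are all W)
n=14: W (go to 13, an L position)
n=15: L (options 14(W), 12(W) are all W)
n=16: W (go to 15, an L position)
n=17: L (options 16(W), 14(W) are all W)
n=18: W (go to 17, an L position)
n=19: L (options 18(W), 16(W) are all W)
n=20: W (go to 19, an L position)
n=21: L (options 20(W), 18(W) are all W)
n=22: W (go to 21, an L position)
n=23: L (options 22(W), 20(W) are all W)
n=24: W (go to 23, an L position)
n=25: L (options 24(W), 22(W) are all W)
n=26: W (go to 25, an L position)
n=27: L (options 26(W), 24(W) are all W)
n=28: W (go to 27, an L position)
n=29: L (options 28(W), 26(W) are all W)
n=30: W (go to 29, an L position)
n=31: L (options 30(W), 28(W) are all W)
n=32: W (go to 31, an L position)
n=33: L (options 32(W), 30(W) are all W)
n=34: W (go to 33, an L position)
n=35: L (options 34(W), 32(W) are all W)
n=36: W (go to 35, an L position)
n=37: L (options 36(W), 34(W) are all W)
n=38: W (go to 37, an L position)
n=39: L (options 38(W), 36(W) are all W)
n=40: W (go to 39, an L position)
n=41: L (options 40(W), 38(W) are all W)
n=42: W (go to 41, an L position)
n=43: L (options 42(W), 40(W) are all W)
L entries with 0 ≤ n ≤ 43: n = 1, 3, 5, 7, 9, 11, 13, 15, 17, 19, 21, 23, 25, 27, 29, 31, 33, 35, 37, 39, 41, 43; that makes 22.

22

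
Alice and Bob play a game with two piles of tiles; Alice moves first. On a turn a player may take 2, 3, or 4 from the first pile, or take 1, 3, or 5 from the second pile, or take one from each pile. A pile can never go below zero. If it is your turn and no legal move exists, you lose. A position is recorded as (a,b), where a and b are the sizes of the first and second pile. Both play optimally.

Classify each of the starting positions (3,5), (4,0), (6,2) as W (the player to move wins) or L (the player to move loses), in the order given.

Use the standard recursion: the mover loses at a terminal position; elsewhere, the mover wins exactly when some move hands the opponent an L position.
No move ever increases a pile, so every position that can arise here has a ≤ 6 and b ≤ 5; it is enough to label the cells with 0 ≤ a ≤ 6 and 0 ≤ b ≤ 5.
Every move lowers a or b (never raises either), so fill the grid row by row in increasing a, and left to right within a row: each cell's successors are then already labelled.
      b=0  b=1  b=2  b=3  b=4  b=5
a=0:    L    W    L    W    L    W
a=1:    L    W    L    W    L    W
a=2:    W    W    W    W    W    W
a=3:    W    L    W    L    W    L
a=4:    W    L    W    L    W    L
a=5:    W    W    W    W    W    W
a=6:    L    W    L    W    L    W
Cells with no legal move (terminal, hence L): (0,0), (1,0).
The remaining L cells, each justified by listing all of its moves:
(0,2): →(0,1)(W) only, which is W, so L
(0,4): →(0,3)(W), (0,1)(W) — all W, so L
(1,2): →(1,1)(W), (0,1)(W) — all W, so L
(1,4): →(1,3)(W), (1,1)(W), (0,3)(W) — all W, so L
(3,1): →(1,1)(W), (0,1)(W), (3,0)(W), (2,0)(W) — all W, so L
(3,3): →(1,3)(W), (0,3)(W), (3,2)(W), (3,0)(W), (2,2)(W) — all W, so L
(3,5): →(1,5)(W), (0,5)(W), (3,4)(W), (3,2)(W), (3,0)(W), (2,4)(W) — all W, so L
(4,1): →(2,1)(W), (1,1)(W), (0,1)(W), (4,0)(W), (3,0)(W) — all W, so L
(4,3): →(2,3)(W), (1,3)(W), (0,3)(W), (4,2)(W), (4,0)(W), (3,2)(W) — all W, so L
(4,5): →(2,5)(W), (1,5)(W), (0,5)(W), (4,4)(W), (4,2)(W), (4,0)(W), (3,4)(W) — all W, so L
(6,0): →(4,0)(W), (3,0)(W), (2,0)(W) — all W, so L
(6,2): →(4,2)(W), (3,2)(W), (2,2)(W), (6,1)(W), (5,1)(W) — all W, so L
(6,4): →(4,4)(W), (3,4)(W), (2,4)(W), (6,3)(W), (6,1)(W), (5,3)(W) — all W, so L
Every other cell has at least one move into one of the L cells above, so it is W.
(3,5): one of the L cells justified above, so L
(4,0): the move to (1,0) reaches an L cell, so W
(6,2): one of the L cells justified above, so L

(3,5): L, (4,0): W, (6,2): L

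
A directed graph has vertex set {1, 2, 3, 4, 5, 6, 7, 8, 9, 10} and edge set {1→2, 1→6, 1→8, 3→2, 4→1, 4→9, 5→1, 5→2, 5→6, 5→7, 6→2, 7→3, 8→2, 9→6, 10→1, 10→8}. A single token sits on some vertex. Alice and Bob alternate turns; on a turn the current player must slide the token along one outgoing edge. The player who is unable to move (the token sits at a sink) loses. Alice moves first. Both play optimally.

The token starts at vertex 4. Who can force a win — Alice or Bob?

Alice wins.

Positions with no move are L. A position that does have a move is losing for the player to move precisely when every available move leads to a winning position for the opponent. Fill in the labels:
Every edge goes from a vertex to one that appears earlier in the order 2, 3, 8, 6, 1, 7, 9, 10, 4, 5, so processing vertices in that order labels each vertex after all of its successors.
2: no outgoing edge → L
3: →2(L), so W
8: →2(L), so W
6: →2(L), so W
1: →2(L), so W
7: →3(W) only, which is W, so L
9: →6(W) only, which is W, so L
10: →1(W), 8(W) — all W, so L
4: →9(L), so W
5: →7(L), so W
The starting position 4 is W: Alice should move to 9, handing over an L position.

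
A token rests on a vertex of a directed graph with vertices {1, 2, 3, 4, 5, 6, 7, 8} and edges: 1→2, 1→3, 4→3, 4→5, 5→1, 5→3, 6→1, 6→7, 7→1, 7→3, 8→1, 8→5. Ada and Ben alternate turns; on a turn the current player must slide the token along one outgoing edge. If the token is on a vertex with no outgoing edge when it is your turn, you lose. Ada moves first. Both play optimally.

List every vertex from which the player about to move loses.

2, 3, 6, 8

Positions with no move are L. A position that does have a move is losing for the player to move precisely when every available move leads to a winning position for the opponent. Fill in the labels:
Every edge goes from a vertex to one that appears earlier in the order 3, 2, 1, 5, 4, 8, 7, 6, so processing vertices in that order labels each vertex after all of its successors.
3: no outgoing edge → L
2: no outgoing edge → L
1: can move to 2, which is L ⇒ W
5: can move to 3, which is L ⇒ W
4: can move to 3, which is L ⇒ W
8: moves to 5(W), 1(W); every one is W ⇒ L
7: can move to 3, which is L ⇒ W
6: moves to 7(W), 1(W); every one is W ⇒ L
Reading off the rows marked L gives the requested list; there are 4 such vertices.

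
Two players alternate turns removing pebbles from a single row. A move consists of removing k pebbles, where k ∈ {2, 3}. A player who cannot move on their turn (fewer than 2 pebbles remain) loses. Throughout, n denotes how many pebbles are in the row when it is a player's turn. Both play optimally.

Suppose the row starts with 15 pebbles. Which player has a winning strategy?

Classify positions by backward induction: terminal positions (no move available) are L. From any other position, the mover wins iff some move reaches an L.
n=0: no move → L
n=1: no move → L
n=2: W (go to 0, an L position)
n=3: W (go to 1, an L position)
n=4: W (go to 1, an L position)
n=5: L (options 3(W), 2(W) are all W)
n=6: L (options 4(W), 3(W) are all W)
n=7: W (go to 5, an L position)
n=8: W (go to 6, an L position)
n=9: W (go to 6, an L position)
n=10: L (options 8(W), 7(W) are all W)
n=11: L (options 9(W), 8(W) are all W)
n=12: W (go to 10, an L position)
n=13: W (go to 11, an L position)
n=14: W (go to 11, an L position)
n=15: L (options 13(W), 12(W) are all W)
The starting position 15 is L: whatever the player to move does, the opponent receives a W position.

The second player wins.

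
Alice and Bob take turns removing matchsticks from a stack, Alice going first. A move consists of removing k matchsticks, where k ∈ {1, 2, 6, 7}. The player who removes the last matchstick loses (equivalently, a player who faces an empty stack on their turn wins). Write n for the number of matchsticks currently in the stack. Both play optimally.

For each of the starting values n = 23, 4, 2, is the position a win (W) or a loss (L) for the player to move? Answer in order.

Use the standard recursion: the mover wins at a terminal position; elsewhere, the mover wins exactly when some move hands the opponent an L position.
n=0: no move; the opponent has just taken the last matchstick and therefore loses → W
n=1: only reaches 0(W), which is W → L
n=2: reaches L-position 1 → W
n=3: reaches L-position 1 → W
n=4: only reaches 3(W), 2(W), all W → L
n=5: reaches L-position 4 → W
n=6: reaches L-position 4 → W
n=7: reaches L-position 1 → W
n=8: reaches L-position 1 → W
n=9: only reaches 8(W), 7(W), 3(W), 2(W), all W → L
n=10: reaches L-position 9 → W
n=11: reaches L-position 9 → W
n=12: only reaches 11(W), 10(W), 6(W), 5(W), all W → L
n=13: reaches L-position 12 → W
n=14: reaches L-position 12 → W
n=15: reaches L-position 9 → W
n=16: reaches L-position 9 → W
n=17: only reaches 16(W), 15(W), 11(W), 10(W), all W → L
n=18: reaches L-position 17 → W
n=19: reaches L-position 17 → W
n=20: only reaches 19(W), 18(W), 14(W), 13(W), all W → L
n=21: reaches L-position 20 → W
n=22: reaches L-position 20 → W
n=23: reaches L-position 17 → W

23: W, 4: L, 2: W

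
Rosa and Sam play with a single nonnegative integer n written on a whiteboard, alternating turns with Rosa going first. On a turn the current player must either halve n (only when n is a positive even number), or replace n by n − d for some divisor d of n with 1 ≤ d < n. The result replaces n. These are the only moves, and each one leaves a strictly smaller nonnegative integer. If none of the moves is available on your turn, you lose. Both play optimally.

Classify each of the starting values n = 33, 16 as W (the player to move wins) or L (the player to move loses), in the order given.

Classify positions by backward induction: terminal positions (no move available) are L. From any other position, the mover wins iff some move reaches an L.
n=0: no move → L
n=1: no move → L
n=2: →1(L), so W
n=3: →2(W) only, which is W, so L
n=4: →3(L), so W
n=5: →4(W) only, which is W, so L
n=6: →3(L), so W
n=7: →6(W) only, which is W, so L
n=8: →7(L), so W
n=9: →6(W), 8(W) — all W, so L
n=10: →5(L), so W
n=11: →10(W) only, which is W, so L
n=12: →9(L), so W
n=13: →12(W) only, which is W, so L
n=14: →7(L), so W
n=15: →10(W), 12(W), 14(W) — all W, so L
n=16: →15(L), so W
n=17: →16(W) only, which is W, so L
n=18: →9(L), so W
n=19: →18(W) only, which is W, so L
n=20: →15(L), so W
n=21: →14(W), 18(W), 20(W) — all W, so L
n=22: →11(L), so W
n=23: →22(W) only, which is W, so L
n=24: →21(L), so W
n=25: →20(W), 24(W) — all W, so L
n=26: →13(L), so W
n=27: →18(W), 24(W), 26(W) — all W, so L
n=28: →21(L), so W
n=29: →28(W) only, which is W, so L
n=30: →15(L), so W
n=31: →30(W) only, which is W, so L
n=32: →31(L), so W
n=33: →22(W), 30(W), 32(W) — all W, so L

33: L, 16: W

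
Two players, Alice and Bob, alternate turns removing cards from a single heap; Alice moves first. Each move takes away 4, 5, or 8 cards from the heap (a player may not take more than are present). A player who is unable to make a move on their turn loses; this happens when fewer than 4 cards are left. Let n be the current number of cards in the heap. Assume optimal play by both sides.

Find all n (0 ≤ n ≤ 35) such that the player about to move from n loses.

Work bottom-up. With no move the player to move loses. Otherwise the position is W if at least one move leads to an L position for the opponent, and L if every move leads to a W.
n=0: no move → L
n=1: no move → L
n=2: no move → L
n=3: no move → L
n=4: W (go to 0, an L position)
n=5: W (go to 1, an L position)
n=6: W (go to 2, an L position)
n=7: W (go to 3, an L position)
n=8: W (go to 3, an L position)
n=9: W (go to 1, an L position)
n=10: W (go to 2, an L position)
n=11: W (go to 3, an L position)
n=12: L (options 8(W), 7(W), 4(W) are all W)
n=13: L (options 9(W), 8(W), 5(W) are all W)
n=14: L (options 10(W), 9(W), 6(W) are all W)
n=15: L (options 11(W), 10(W), 7(W) are all W)
n=16: W (go to 12, an L position)
n=17: W (go to 13, an L position)
n=18: W (go to 14, an L position)
n=19: W (go to 15, an L position)
n=20: W (go to 15, an L position)
n=21: W (go to 13, an L position)
n=22: W (go to 14, an L position)
n=23: W (go to 15, an L position)
n=24: L (options 20(W), 19(W), 16(W) are all W)
n=25: L (options 21(W), 20(W), 17(W) are all W)
n=26: L (options 22(W), 21(W), 18(W) are all W)
n=27: L (options 23(W), 22(W), 19(W) are all W)
n=28: W (go to 24, an L position)
n=29: W (go to 25, an L position)
n=30: W (go to 26, an L position)
n=31: W (go to 27, an L position)
n=32: W (go to 27, an L position)
n=33: W (go to 25, an L position)
n=34: W (go to 26, an L position)
n=35: W (go to 27, an L position)
Reading off the rows marked L gives the requested list; there are 12 such values of n.

0, 1, 2, 3, 12, 13, 14, 15, 24, 25, 26, 27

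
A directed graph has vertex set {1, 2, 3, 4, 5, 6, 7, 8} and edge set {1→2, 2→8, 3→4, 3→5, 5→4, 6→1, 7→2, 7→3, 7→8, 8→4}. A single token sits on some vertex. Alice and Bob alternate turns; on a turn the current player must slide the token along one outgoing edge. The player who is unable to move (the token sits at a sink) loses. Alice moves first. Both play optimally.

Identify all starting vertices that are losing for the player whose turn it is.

2, 4, 6

Label each position W (a win for the player to move) or L (a loss). A position with no legal move is L; any other position is W exactly when some move reaches an L, and L when every move reaches a W.
Every edge goes from a vertex to one that appears earlier in the order 4, 8, 2, 5, 1, 3, 6, 7, so processing vertices in that order labels each vertex after all of its successors.
4: no outgoing edge → L
8: →4(L), so W
2: →8(W) only, which is W, so L
5: →4(L), so W
1: →2(L), so W
3: →4(L), so W
6: →1(W) only, which is W, so L
7: →2(L), so W
The losing starting vertices are exactly the entries labelled L in this table (3 of them).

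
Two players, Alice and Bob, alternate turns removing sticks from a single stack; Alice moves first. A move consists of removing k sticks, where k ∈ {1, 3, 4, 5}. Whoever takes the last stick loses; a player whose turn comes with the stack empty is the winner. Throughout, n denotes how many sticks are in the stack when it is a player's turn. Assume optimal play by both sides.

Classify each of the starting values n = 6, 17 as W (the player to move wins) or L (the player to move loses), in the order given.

Work bottom-up. With no move the player to move wins. Otherwise the position is W if at least one move leads to an L position for the opponent, and L if every move leads to a W.
n=0: no move; the opponent has just taken the last stick and therefore loses → W
n=1: →0(W) only, which is W, so L
n=2: →1(L), so W
n=3: →2(W), 0(W) — all W, so L
n=4: →3(L), so W
n=5: →1(L), so W
n=6: →3(L), so W
n=7: →3(L), so W
n=8: →3(L), so W
n=9: →8(W), 6(W), 5(W), 4(W) — all W, so L
n=10: →9(L), so W
n=11: →10(W), 8(W), 7(W), 6(W) — all W, so L
n=12: →11(L), so W
n=13: →9(L), so W
n=14: →11(L), so W
n=15: →11(L), so W
n=16: →11(L), so W
n=17: →16(W), 14(W), 13(W), 12(W) — all W, so L

6: W, 17: L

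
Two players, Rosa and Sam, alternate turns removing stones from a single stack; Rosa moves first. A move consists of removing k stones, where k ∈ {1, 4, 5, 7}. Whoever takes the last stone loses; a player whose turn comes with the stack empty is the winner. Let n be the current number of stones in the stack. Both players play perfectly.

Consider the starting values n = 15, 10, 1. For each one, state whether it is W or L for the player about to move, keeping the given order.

Use the standard recursion: the mover wins at a terminal position; elsewhere, the mover wins exactly when some move hands the opponent an L position.
n=0: no move; the opponent has just taken the last stone and therefore loses → W
n=1: →0(W) only, which is W, so L
n=2: →1(L), so W
n=3: →2(W) only, which is W, so L
n=4: →3(L), so W
n=5: →1(L), so W
n=6: →1(L), so W
n=7: →3(L), so W
n=8: →3(L), so W
n=9: →8(W), 5(W), 4(W), 2(W) — all W, so L
n=10: →9(L), so W
n=11: →10(W), 7(W), 6(W), 4(W) — all W, so L
n=12: →11(L), so W
n=13: →9(L), so W
n=14: →9(L), so W
n=15: →11(L), so W

15: W, 10: W, 1: L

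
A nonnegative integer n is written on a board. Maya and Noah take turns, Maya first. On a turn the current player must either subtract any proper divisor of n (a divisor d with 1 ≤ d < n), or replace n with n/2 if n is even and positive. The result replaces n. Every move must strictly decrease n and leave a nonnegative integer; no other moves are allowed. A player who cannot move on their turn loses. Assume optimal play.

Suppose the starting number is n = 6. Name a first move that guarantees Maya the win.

Use the standard recursion: the mover loses at a terminal position; elsewhere, the mover wins exactly when some move hands the opponent an L position.
n=0: no move → L
n=1: no move → L
n=2: reaches L-position 1 → W
n=3: only reaches 2(W), which is W → L
n=4: reaches L-position 3 → W
n=5: only reaches 4(W), which is W → L
n=6: reaches L-position 3 → W
From 6, the L positions reachable in one move are: 3, 5. Any move reaching one of these is winning.

Move to 3.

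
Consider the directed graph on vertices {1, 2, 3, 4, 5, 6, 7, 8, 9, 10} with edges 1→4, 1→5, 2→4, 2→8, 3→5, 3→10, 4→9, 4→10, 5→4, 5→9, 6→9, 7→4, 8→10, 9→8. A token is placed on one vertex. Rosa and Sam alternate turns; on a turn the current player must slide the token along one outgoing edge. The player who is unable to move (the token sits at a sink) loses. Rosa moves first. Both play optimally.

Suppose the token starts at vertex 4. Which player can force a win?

Classify positions by backward induction: terminal positions (no move available) are L. From any other position, the mover wins iff some move reaches an L.
Every edge goes from a vertex to one that appears earlier in the order 10, 8, 9, 4, 5, 3, 1, 7, 2, 6, so processing vertices in that order labels each vertex after all of its successors.
10: no outgoing edge → L
8: reaches L-position 10 → W
9: only reaches 8(W), which is W → L
4: reaches L-position 9 → W
5: reaches L-position 9 → W
3: reaches L-position 10 → W
1: only reaches 5(W), 4(W), all W → L
7: only reaches 4(W), which is W → L
2: only reaches 4(W), 8(W), all W → L
6: reaches L-position 9 → W
The starting position 4 is W: Rosa should move to 9, handing over an L position.

Rosa wins.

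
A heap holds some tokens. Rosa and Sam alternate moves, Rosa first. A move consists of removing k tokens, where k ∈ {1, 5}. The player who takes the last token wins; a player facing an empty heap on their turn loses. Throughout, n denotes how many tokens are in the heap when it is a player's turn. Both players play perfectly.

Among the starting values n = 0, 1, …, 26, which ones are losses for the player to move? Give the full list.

Work bottom-up. With no move the player to move loses. Otherwise the position is W if at least one move leads to an L position for the opponent, and L if every move leads to a W.
n=0: no move → L
n=1: W (go to 0, an L position)
n=2: L (sole option 1(W) is W)
n=3: W (go to 2, an L position)
n=4: L (sole option 3(W) is W)
n=5: W (go to 4, an L position)
n=6: L (options 5(W), 1(W) are all W)
n=7: W (go to 6, an L position)
n=8: L (options 7(W), 3(W) are all W)
n=9: W (go to 8, an L position)
n=10: L (options 9(W), 5(W) are all W)
n=11: W (go to 10, an L position)
n=12: L (options 11(W), 7(W) are all W)
n=13: W (go to 12, an L position)
n=14: L (options 13(W), 9(W) are all W)
n=15: W (go to 14, an L position)
n=16: L (options 15(W), 11(W) are all W)
n=17: W (go to 16, an L position)
n=18: L (options 17(W), 13(W) are all W)
n=19: W (go to 18, an L position)
n=20: L (options 19(W), 15(W) are all W)
n=21: W (go to 20, an L position)
n=22: L (options 21(W), 17(W) are all W)
n=23: W (go to 22, an L position)
n=24: L (options 23(W), 19(W) are all W)
n=25: W (go to 24, an L position)
n=26: L (options 25(W), 21(W) are all W)
The losing starting values of n are exactly the entries labelled L in this table (14 of them).

0, 2, 4, 6, 8, 10, 12, 14, 16, 18, 20, 22, 24, 26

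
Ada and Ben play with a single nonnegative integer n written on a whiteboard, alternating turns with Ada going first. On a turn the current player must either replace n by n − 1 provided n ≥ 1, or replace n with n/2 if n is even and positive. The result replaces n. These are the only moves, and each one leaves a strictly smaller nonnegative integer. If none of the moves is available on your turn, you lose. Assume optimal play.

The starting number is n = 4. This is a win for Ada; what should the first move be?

Move to 2.

Compute win/loss labels from the base case upward. A position with no move is L. Any other position is W if it can reach an L in one move, else L.
n=0: no move → L
n=1: can move to 0, which is L ⇒ W
n=2: the only move is to 1(W), a W ⇒ L
n=3: can move to 2, which is L ⇒ W
n=4: can move to 2, which is L ⇒ W
From 4, the L positions reachable in one move are: 2.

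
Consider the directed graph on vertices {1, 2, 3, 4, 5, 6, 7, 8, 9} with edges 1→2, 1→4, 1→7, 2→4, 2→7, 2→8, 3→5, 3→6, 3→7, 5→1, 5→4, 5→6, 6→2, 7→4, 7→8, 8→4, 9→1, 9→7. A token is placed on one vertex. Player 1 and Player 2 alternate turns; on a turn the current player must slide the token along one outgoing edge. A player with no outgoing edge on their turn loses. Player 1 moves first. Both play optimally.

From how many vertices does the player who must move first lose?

3

Use the standard recursion: the mover loses at a terminal position; elsewhere, the mover wins exactly when some move hands the opponent an L position.
Every edge goes from a vertex to one that appears earlier in the order 4, 8, 7, 2, 1, 6, 5, 9, 3, so processing vertices in that order labels each vertex after all of its successors.
4: no outgoing edge → L
8: →4(L), so W
7: →4(L), so W
2: →4(L), so W
1: →4(L), so W
6: →2(W) only, which is W, so L
5: →6(L), so W
9: →1(W), 7(W) — all W, so L
3: →6(L), so W
The L vertices are 4, 6, 9; that is 3 in all.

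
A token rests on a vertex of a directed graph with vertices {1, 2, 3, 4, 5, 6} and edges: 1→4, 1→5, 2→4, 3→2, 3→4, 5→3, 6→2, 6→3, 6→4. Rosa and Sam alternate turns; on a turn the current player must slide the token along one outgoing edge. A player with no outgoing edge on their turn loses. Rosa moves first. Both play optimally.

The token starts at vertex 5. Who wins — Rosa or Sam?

Sam wins.

Build the W/L table. Terminal = L. A non-terminal position is W if it has a move to some L; otherwise it is L.
Every edge goes from a vertex to one that appears earlier in the order 4, 2, 3, 6, 5, 1, so processing vertices in that order labels each vertex after all of its successors.
4: no outgoing edge → L
2: W (go to 4, an L position)
3: W (go to 4, an L position)
6: W (go to 4, an L position)
5: L (sole option 3(W) is W)
1: W (go to 5, an L position)
Every move from 5 reaches a W position, so the mover loses.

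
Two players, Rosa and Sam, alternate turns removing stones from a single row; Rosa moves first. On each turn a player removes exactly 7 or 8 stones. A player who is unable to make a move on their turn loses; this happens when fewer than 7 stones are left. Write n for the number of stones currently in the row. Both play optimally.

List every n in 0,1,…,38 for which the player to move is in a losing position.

Work bottom-up. With no move the player to move loses. Otherwise the position is W if at least one move leads to an L position for the opponent, and L if every move leads to a W.
n=0: no move → L
n=1: no move → L
n=2: no move → L
n=3: no move → L
n=4: no move → L
n=5: no move → L
n=6: no move → L
n=7: can move to 0, which is L ⇒ W
n=8: can move to 1, which is L ⇒ W
n=9: can move to 2, which is L ⇒ W
n=10: can move to 3, which is L ⇒ W
n=11: can move to 4, which is L ⇒ W
n=12: can move to 5, which is L ⇒ W
n=13: can move to 6, which is L ⇒ W
n=14: can move to 6, which is L ⇒ W
n=15: moves to 8(W), 7(W); every one is W ⇒ L
n=16: moves to 9(W), 8(W); every one is W ⇒ L
n=17: moves to 10(W), 9(W); every one is W ⇒ L
n=18: moves to 11(W), 10(W); every one is W ⇒ L
n=19: moves to 12(W), 11(W); every one is W ⇒ L
n=20: moves to 13(W), 12(W); every one is W ⇒ L
n=21: moves to 14(W), 13(W); every one is W ⇒ L
n=22: can move to 15, which is L ⇒ W
n=23: can move to 16, which is L ⇒ W
n=24: can move to 17, which is L ⇒ W
n=25: can move to 18, which is L ⇒ W
n=26: can move to 19, which is L ⇒ W
n=27: can move to 20, which is L ⇒ W
n=28: can move to 21, which is L ⇒ W
n=29: can move to 21, which is L ⇒ W
n=30: moves to 23(W), 22(W); every one is W ⇒ L
n=31: moves to 24(W), 23(W); every one is W ⇒ L
n=32: moves to 25(W), 24(W); every one is W ⇒ L
n=33: moves to 26(W), 25(W); every one is W ⇒ L
n=34: moves to 27(W), 26(W); every one is W ⇒ L
n=35: moves to 28(W), 27(W); every one is W ⇒ L
n=36: moves to 29(W), 28(W); every one is W ⇒ L
n=37: can move to 30, which is L ⇒ W
n=38: can move to 31, which is L ⇒ W
The losing starting values of n are exactly the entries labelled L in this table (21 of them).

0, 1, 2, 3, 4, 5, 6, 15, 16, 17, 18, 19, 20, 21, 30, 31, 32, 33, 34, 35, 36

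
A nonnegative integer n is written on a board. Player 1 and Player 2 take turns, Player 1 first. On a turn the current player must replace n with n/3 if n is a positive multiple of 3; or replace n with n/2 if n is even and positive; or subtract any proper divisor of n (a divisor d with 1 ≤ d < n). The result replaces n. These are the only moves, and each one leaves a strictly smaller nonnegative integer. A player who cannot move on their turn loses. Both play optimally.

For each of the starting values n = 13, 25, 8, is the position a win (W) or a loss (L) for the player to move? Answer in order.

Use the standard recursion: the mover loses at a terminal position; elsewhere, the mover wins exactly when some move hands the opponent an L position.
n=0: no move → L
n=1: no move → L
n=2: W (go to 1, an L position)
n=3: W (go to 1, an L position)
n=4: L (options 2(W), 3(W) are all W)
n=5: W (go to 4, an L position)
n=6: W (go to 4, an L position)
n=7: L (sole option 6(W) is W)
n=8: W (go to 4, an L position)
n=9: L (options 3(W), 6(W), 8(W) are all W)
n=10: W (go to 9, an L position)
n=11: L (sole option 10(W) is W)
n=12: W (go to 4, an L position)
n=13: L (sole option 12(W) is W)
n=14: W (go to 7, an L position)
n=15: L (options 5(W), 10(W), 12(W), 14(W) are all W)
n=16: W (go to 15, an L position)
n=17: L (sole option 16(W) is W)
n=18: W (go to 9, an L position)
n=19: L (sole option 18(W) is W)
n=20: W (go to 15, an L position)
n=21: W (go to 7, an L position)
n=22: W (go to 11, an L position)
n=23: L (sole option 22(W) is W)
n=24: W (go to 23, an L position)
n=25: L (options 20(W), 24(W) are all W)

13: L, 25: L, 8: W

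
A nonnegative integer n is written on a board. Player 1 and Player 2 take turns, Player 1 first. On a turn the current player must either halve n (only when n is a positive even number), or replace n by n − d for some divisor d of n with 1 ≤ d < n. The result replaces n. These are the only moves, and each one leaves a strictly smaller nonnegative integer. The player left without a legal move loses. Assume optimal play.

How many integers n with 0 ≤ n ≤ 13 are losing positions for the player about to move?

Classify positions by backward induction: terminal positions (no move available) are L. From any other position, the mover wins iff some move reaches an L.
n=0: no move → L
n=1: no move → L
n=2: W (go to 1, an L position)
n=3: L (sole option 2(W) is W)
n=4: W (go to 3, an L position)
n=5: L (sole option 4(W) is W)
n=6: W (go to 3, an L position)
n=7: L (sole option 6(W) is W)
n=8: W (go to 7, an L position)
n=9: L (options 6(W), 8(W) are all W)
n=10: W (go to 5, an L position)
n=11: L (sole option 10(W) is W)
n=12: W (go to 9, an L position)
n=13: L (sole option 12(W) is W)
L entries with 0 ≤ n ≤ 13: n = 0, 1, 3, 5, 7, 9, 11, 13; that makes 8.

8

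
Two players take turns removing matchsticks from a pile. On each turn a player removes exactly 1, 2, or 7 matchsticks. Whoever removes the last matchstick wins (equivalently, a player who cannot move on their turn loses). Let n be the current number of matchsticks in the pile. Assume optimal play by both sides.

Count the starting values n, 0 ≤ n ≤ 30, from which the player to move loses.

Build the W/L table. Terminal = L. A non-terminal position is W if it has a move to some L; otherwise it is L.
n=0: no move → L
n=1: →0(L), so W
n=2: →0(L), so W
n=3: →2(W), 1(W) — all W, so L
n=4: →3(L), so W
n=5: →3(L), so W
n=6: →5(W), 4(W) — all W, so L
n=7: →6(L), so W
n=8: →6(L), so W
n=9: →8(W), 7(W), 2(W) — all W, so L
n=10: →9(L), so W
n=11: →9(L), so W
n=12: →11(W), 10(W), 5(W) — all W, so L
n=13: →12(L), so W
n=14: →12(L), so W
n=15: →14(W), 13(W), 8(W) — all W, so L
n=16: →15(L), so W
n=17: →15(L), so W
n=18: →17(W), 16(W), 11(W) — all W, so L
n=19: →18(L), so W
n=20: →18(L), so W
n=21: →20(W), 19(W), 14(W) — all W, so L
n=22: →21(L), so W
n=23: →21(L), so W
n=24: →23(W), 22(W), 17(W) — all W, so L
n=25: →24(L), so W
n=26: →24(L), so W
n=27: →26(W), 25(W), 20(W) — all W, so L
n=28: →27(L), so W
n=29: →27(L), so W
n=30: →29(W), 28(W), 23(W) — all W, so L
L entries with 0 ≤ n ≤ 30: n = 0, 3, 6, 9, 12, 15, 18, 21, 24, 27, 30; that makes 11.

11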